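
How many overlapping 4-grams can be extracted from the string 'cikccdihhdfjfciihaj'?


String 'cikccdihhdfjfciihaj' has length L = 19.
Number of overlapping n-grams = L - n + 1
Substituting: 19 - 4 + 1 = 16

16


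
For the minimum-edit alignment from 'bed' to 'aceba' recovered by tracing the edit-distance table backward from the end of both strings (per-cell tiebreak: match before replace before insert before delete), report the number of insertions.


Edit distance = 4. Backtracking from cell (3, 5) with preference match > replace > insert > delete,
then listing the resulting alignment 'bed' -> 'aceba' left to right:
  Step 1: insert 'a' [insertion #1]
  Step 2: replace b->c
  Step 3: keep 'e'
  Step 4: insert 'b' [insertion #2]
  Step 5: replace d->a
Total insertions: 2

2


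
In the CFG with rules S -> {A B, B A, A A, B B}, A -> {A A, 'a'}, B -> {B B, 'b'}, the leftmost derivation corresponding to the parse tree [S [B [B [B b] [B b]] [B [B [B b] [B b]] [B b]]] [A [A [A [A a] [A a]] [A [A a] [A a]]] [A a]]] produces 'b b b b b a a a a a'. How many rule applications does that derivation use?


Every bracketed nonterminal node [X ...] in the tree is produced by exactly one rule application.
Reading the tree off as a leftmost derivation:
  Step 1: S  =>  B A   (applied S -> B A)
  Step 2: B A  =>  B B A   (applied B -> B B)
  Step 3: B B A  =>  B B B A   (applied B -> B B)
  Step 4: B B B A  =>  b B B A   (applied B -> b)
  Step 5: b B B A  =>  b b B A   (applied B -> b)
  Step 6: b b B A  =>  b b B B A   (applied B -> B B)
  Step 7: b b B B A  =>  b b B B B A   (applied B -> B B)
  Step 8: b b B B B A  =>  b b b B B A   (applied B -> b)
  Step 9: b b b B B A  =>  b b b b B A   (applied B -> b)
  Step 10: b b b b B A  =>  b b b b b A   (applied B -> b)
  Step 11: b b b b b A  =>  b b b b b A A   (applied A -> A A)
  Step 12: b b b b b A A  =>  b b b b b A A A   (applied A -> A A)
  Step 13: b b b b b A A A  =>  b b b b b A A A A   (applied A -> A A)
  Step 14: b b b b b A A A A  =>  b b b b b a A A A   (applied A -> a)
  Step 15: b b b b b a A A A  =>  b b b b b a a A A   (applied A -> a)
  Step 16: b b b b b a a A A  =>  b b b b b a a A A A   (applied A -> A A)
  Step 17: b b b b b a a A A A  =>  b b b b b a a a A A   (applied A -> a)
  Step 18: b b b b b a a a A A  =>  b b b b b a a a a A   (applied A -> a)
  Step 19: b b b b b a a a a A  =>  b b b b b a a a a a   (applied A -> a)
Final yield: b b b b b a a a a a
Total rewrite steps: 19

19


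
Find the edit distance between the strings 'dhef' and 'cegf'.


Building DP table for s1='dhef' (len 4) and s2='cegf' (len 4):
       c  e  g  f
    0  1  2  3  4
  d 1  1  2  3  4
  h 2  2  2  3  4
  e 3  3  2  3  4
  f 4  4  3  3  3
Edit distance = dp[4][4] = 3

3


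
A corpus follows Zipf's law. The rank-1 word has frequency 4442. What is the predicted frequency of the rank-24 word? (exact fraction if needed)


Zipf's law: freq(rank) = f1 / rank
f1 = 4442, rank = 24
freq = 4442 / 24
GCD(4442, 24) = 2
Simplified: 2221/12

2221/12


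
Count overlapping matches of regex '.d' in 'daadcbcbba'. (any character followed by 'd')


Pattern: .d means any character followed by 'd'.
Scanning 'daadcbcbba' position-by-position:
  Pos 0: window 'da' -> no
  Pos 1: window 'aa' -> no
  Pos 2: window 'ad' -> MATCH
  Pos 3: window 'dc' -> no
  Pos 4: window 'cb' -> no
  Pos 5: window 'bc' -> no
  Pos 6: window 'cb' -> no
  Pos 7: window 'bb' -> no
  Pos 8: window 'ba' -> no
  Pos 9: window 'a' -> no
Total matches: 1

1


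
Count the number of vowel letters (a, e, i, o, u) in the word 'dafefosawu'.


Scanning each character of 'dafefosawu':
  Position 1: 'd' -> consonant (running count: 0)
  Position 2: 'a' -> vowel (running count: 1)
  Position 3: 'f' -> consonant (running count: 1)
  Position 4: 'e' -> vowel (running count: 2)
  Position 5: 'f' -> consonant (running count: 2)
  Position 6: 'o' -> vowel (running count: 3)
  Position 7: 's' -> consonant (running count: 3)
  Position 8: 'a' -> vowel (running count: 4)
  Position 9: 'w' -> consonant (running count: 4)
  Position 10: 'u' -> vowel (running count: 5)
Total vowels: 5

5


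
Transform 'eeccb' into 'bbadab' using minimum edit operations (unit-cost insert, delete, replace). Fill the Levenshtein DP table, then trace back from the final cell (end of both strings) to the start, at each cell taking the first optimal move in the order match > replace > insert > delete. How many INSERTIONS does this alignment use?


Edit distance = 5. Backtracking from cell (5, 6) with preference match > replace > insert > delete,
then listing the resulting alignment 'eeccb' -> 'bbadab' left to right:
  Step 1: insert 'b' [insertion #1]
  Step 2: replace e->b
  Step 3: replace e->a
  Step 4: replace c->d
  Step 5: replace c->a
  Step 6: keep 'b'
Total insertions: 1

1


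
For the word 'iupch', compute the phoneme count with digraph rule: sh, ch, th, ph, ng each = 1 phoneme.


Parsing 'iupch' greedily, digraphs first:
  'i' -> vowel phoneme (phonemes so far: 1)
  'u' -> vowel phoneme (phonemes so far: 2)
  'p' -> consonant phoneme (phonemes so far: 3)
  'ch' -> digraph (1 consonant phoneme) (phonemes so far: 4)
Total phonemes: 4

4


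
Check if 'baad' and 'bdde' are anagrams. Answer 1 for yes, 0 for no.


Sort characters of 'baad': 'aabd'
Sort characters of 'bdde': 'bdde'
Sorted forms differ -> they are NOT anagrams
Result: 0

0


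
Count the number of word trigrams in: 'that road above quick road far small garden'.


Word trigrams from [8] words:
  Trigram 1: (that road above)
  Trigram 2: (road above quick)
  Trigram 3: (above quick road)
  Trigram 4: (quick road far)
  Trigram 5: (road far small)
  Trigram 6: (far small garden)
Total word trigrams: 8 - 2 = 6

6


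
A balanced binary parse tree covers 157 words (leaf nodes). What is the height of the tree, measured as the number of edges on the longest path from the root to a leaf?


In a balanced binary tree with n leaves the deepest leaf is ceil(log2(n)) edges below the root.
log2(157) = 7.2946
ceil(7.2946) = 8
height (edges) = 8

8


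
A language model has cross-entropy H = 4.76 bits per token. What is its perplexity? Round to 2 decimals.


Perplexity formula: PP = 2^H
H = 4.76
PP = 2^4.76
Decompose: 2^4.76 = 2^4 * 2^0.76
2^4 = 16, 2^0.76 ~ 1.6934906
PP ~ 16 * 1.6934906 = 27.0958496
Rounded to 2 decimals: 27.10

27.10


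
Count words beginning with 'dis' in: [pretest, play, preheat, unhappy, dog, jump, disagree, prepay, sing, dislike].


Checking each word for prefix 'dis':
  'pretest' -> no (count: 0)
  'play' -> no (count: 0)
  'preheat' -> no (count: 0)
  'unhappy' -> no (count: 0)
  'dog' -> no (count: 0)
  'jump' -> no (count: 0)
  'disagree' -> YES, starts with 'dis' (count: 1)
  'prepay' -> no (count: 1)
  'sing' -> no (count: 1)
  'dislike' -> YES, starts with 'dis' (count: 2)
Total with prefix 'dis': 2

2


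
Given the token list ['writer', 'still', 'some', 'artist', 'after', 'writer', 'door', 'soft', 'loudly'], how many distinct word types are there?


Listing all tokens and tracking unique types:
  Token 1: 'writer' -> NEW (unique so far: 1)
  Token 2: 'still' -> NEW (unique so far: 2)
  Token 3: 'some' -> NEW (unique so far: 3)
  Token 4: 'artist' -> NEW (unique so far: 4)
  Token 5: 'after' -> NEW (unique so far: 5)
  Token 6: 'writer' -> duplicate (unique so far: 5)
  Token 7: 'door' -> NEW (unique so far: 6)
  Token 8: 'soft' -> NEW (unique so far: 7)
  Token 9: 'loudly' -> NEW (unique so far: 8)
Unique types: ('after', 'artist', 'door', 'loudly', 'soft', 'some', 'still', 'writer')
Vocabulary size: 8

8


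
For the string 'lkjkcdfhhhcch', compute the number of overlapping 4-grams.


String 'lkjkcdfhhhcch' has length L = 13.
Number of overlapping n-grams = L - n + 1
Substituting: 13 - 4 + 1 = 10

10


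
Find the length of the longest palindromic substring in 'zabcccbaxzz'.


Scanning 'zabcccbaxzz' for palindromic substrings.
Substring at positions 1-7: 'abcccba'.
Check: reverse('abcccba') = 'abcccba' -> palindrome confirmed.
Neighbouring characters ('z' / 'x') break symmetry, so it cannot extend further.
No longer palindromic substring exists; longest length = 7

7


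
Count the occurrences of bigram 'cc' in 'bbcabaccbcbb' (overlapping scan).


Scanning 'bbcabaccbcbb' for bigram 'cc':
  Position 0: 'bb' -> no
  Position 1: 'bc' -> no
  Position 2: 'ca' -> no
  Position 3: 'ab' -> no
  Position 4: 'ba' -> no
  Position 5: 'ac' -> no
  Position 6: 'cc' -> MATCH
  Position 7: 'cb' -> no
  Position 8: 'bc' -> no
  Position 9: 'cb' -> no
  Position 10: 'bb' -> no
Total matches: 1

1


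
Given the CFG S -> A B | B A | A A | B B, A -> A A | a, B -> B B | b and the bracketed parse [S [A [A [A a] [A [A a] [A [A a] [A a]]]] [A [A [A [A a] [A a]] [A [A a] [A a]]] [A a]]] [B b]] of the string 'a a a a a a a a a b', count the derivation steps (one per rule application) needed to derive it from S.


Every bracketed nonterminal node [X ...] in the tree is produced by exactly one rule application.
Reading the tree off as a leftmost derivation:
  Step 1: S  =>  A B   (applied S -> A B)
  Step 2: A B  =>  A A B   (applied A -> A A)
  Step 3: A A B  =>  A A A B   (applied A -> A A)
  Step 4: A A A B  =>  a A A B   (applied A -> a)
  Step 5: a A A B  =>  a A A A B   (applied A -> A A)
  Step 6: a A A A B  =>  a a A A B   (applied A -> a)
  Step 7: a a A A B  =>  a a A A A B   (applied A -> A A)
  Step 8: a a A A A B  =>  a a a A A B   (applied A -> a)
  Step 9: a a a A A B  =>  a a a a A B   (applied A -> a)
  Step 10: a a a a A B  =>  a a a a A A B   (applied A -> A A)
  Step 11: a a a a A A B  =>  a a a a A A A B   (applied A -> A A)
  Step 12: a a a a A A A B  =>  a a a a A A A A B   (applied A -> A A)
  Step 13: a a a a A A A A B  =>  a a a a a A A A B   (applied A -> a)
  Step 14: a a a a a A A A B  =>  a a a a a a A A B   (applied A -> a)
  Step 15: a a a a a a A A B  =>  a a a a a a A A A B   (applied A -> A A)
  Step 16: a a a a a a A A A B  =>  a a a a a a a A A B   (applied A -> a)
  Step 17: a a a a a a a A A B  =>  a a a a a a a a A B   (applied A -> a)
  Step 18: a a a a a a a a A B  =>  a a a a a a a a a B   (applied A -> a)
  Step 19: a a a a a a a a a B  =>  a a a a a a a a a b   (applied B -> b)
Final yield: a a a a a a a a a b
Total rewrite steps: 19

19


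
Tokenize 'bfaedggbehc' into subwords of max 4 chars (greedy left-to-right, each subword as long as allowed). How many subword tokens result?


'bfaedggbehc' has 11 characters.
Chunking with max size 4:
  Chunk 1: 'bfae' (positions 0-3)
  Chunk 2: 'dggb' (positions 4-7)
  Chunk 3: 'ehc' (positions 8-10)
Total chunks: ceil(11 / 4) = 3

3


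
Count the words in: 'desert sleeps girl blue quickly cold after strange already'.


Counting words by splitting on spaces:
  Word 1: 'desert'
  Word 2: 'sleeps'
  Word 3: 'girl'
  Word 4: 'blue'
  Word 5: 'quickly'
  Word 6: 'cold'
  Word 7: 'after'
  Word 8: 'strange'
  Word 9: 'already'
Total words: 9

9


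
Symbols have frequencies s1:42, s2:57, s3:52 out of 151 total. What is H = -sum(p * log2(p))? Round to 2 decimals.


Computing entropy H = -sum(p_i * log2(p_i)):
  s1: p = 42/151 = 0.2781, -p*log2(p) = 0.5135
  s2: p = 57/151 = 0.3775, -p*log2(p) = 0.5306
  s3: p = 52/151 = 0.3444, -p*log2(p) = 0.5296
H = sum of terms = 1.5737
Rounded to 2 decimals: 1.57

1.57


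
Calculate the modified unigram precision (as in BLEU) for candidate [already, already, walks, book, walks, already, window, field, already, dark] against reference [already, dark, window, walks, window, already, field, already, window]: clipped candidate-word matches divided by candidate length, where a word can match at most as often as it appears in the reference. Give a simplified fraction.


Reference word counts: {'already': 3, 'dark': 1, 'field': 1, 'walks': 1, 'window': 3}
Checking each candidate word (with clipping):
  'already' -> in reference (ref count 3, used 1/3) -> match (matches: 1)
  'already' -> in reference (ref count 3, used 2/3) -> match (matches: 2)
  'walks' -> in reference (ref count 1, used 1/1) -> match (matches: 3)
  'book' -> not in reference -> no match (matches: 3)
  'walks' -> ref count 1 already used up (1/1) -> clipped, no match (matches: 3)
  'already' -> in reference (ref count 3, used 3/3) -> match (matches: 4)
  'window' -> in reference (ref count 3, used 1/3) -> match (matches: 5)
  'field' -> in reference (ref count 1, used 1/1) -> match (matches: 6)
  'already' -> ref count 3 already used up (3/3) -> clipped, no match (matches: 6)
  'dark' -> in reference (ref count 1, used 1/1) -> match (matches: 7)
Clipped matches: 7, Candidate length: 10
Precision = 7/10

7/10


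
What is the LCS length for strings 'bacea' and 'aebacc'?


DP table for LCS of 'bacea' and 'aebacc':
       a  e  b  a  c  c
    0  0  0  0  0  0  0
  b 0  0  0  1  1  1  1
  a 0  1  1  1  2  2  2
  c 0  1  1  1  2  3  3
  e 0  1  2  2  2  3  3
  a 0  1  2  2  3  3  3
LCS: 'bac'
LCS length = 3

3


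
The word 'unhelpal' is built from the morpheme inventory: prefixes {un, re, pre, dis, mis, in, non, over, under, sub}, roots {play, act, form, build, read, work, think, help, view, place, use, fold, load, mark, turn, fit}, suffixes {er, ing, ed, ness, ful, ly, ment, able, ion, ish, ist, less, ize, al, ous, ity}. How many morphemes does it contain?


Segmenting 'unhelpal' against the inventory:
  'un' -> prefix (morpheme 1)
  'help' -> root (morpheme 2)
  'al' -> suffix (morpheme 3)
Total morphemes: 3

3


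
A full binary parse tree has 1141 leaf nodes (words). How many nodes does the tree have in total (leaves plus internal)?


Leaf nodes (terminals): 1141
Internal nodes = n - 1 = 1141 - 1 = 1140
Total = leaves + internal = 1141 + 1140 = 2281

2281


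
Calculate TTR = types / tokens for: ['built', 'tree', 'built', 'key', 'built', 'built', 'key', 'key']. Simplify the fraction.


Tokens: 8
Unique types: ('built', 'key', 'tree') = 3
TTR = 3/8
Already in lowest terms.

3/8


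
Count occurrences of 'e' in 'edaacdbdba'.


Scanning 'edaacdbdba' for 'e':
  Position 0: 'e' -> MATCH (count: 1)
Total occurrences of 'e': 1

1


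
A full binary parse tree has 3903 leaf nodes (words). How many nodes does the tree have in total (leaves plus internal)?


Leaf nodes (terminals): 3903
Internal nodes = n - 1 = 3903 - 1 = 3902
Total = leaves + internal = 3903 + 3902 = 7805

7805


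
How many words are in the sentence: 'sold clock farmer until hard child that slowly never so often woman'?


Counting words by splitting on spaces:
  Word 1: 'sold'
  Word 2: 'clock'
  Word 3: 'farmer'
  Word 4: 'until'
  Word 5: 'hard'
  Word 6: 'child'
  Word 7: 'that'
  Word 8: 'slowly'
  Word 9: 'never'
  Word 10: 'so'
  Word 11: 'often'
  Word 12: 'woman'
Total words: 12

12


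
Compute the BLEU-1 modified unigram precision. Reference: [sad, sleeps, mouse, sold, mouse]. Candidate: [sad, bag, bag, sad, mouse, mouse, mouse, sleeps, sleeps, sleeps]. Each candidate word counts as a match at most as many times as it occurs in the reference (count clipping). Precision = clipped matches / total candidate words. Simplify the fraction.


Reference word counts: {'mouse': 2, 'sad': 1, 'sleeps': 1, 'sold': 1}
Checking each candidate word (with clipping):
  'sad' -> in reference (ref count 1, used 1/1) -> match (matches: 1)
  'bag' -> not in reference -> no match (matches: 1)
  'bag' -> not in reference -> no match (matches: 1)
  'sad' -> ref count 1 already used up (1/1) -> clipped, no match (matches: 1)
  'mouse' -> in reference (ref count 2, used 1/2) -> match (matches: 2)
  'mouse' -> in reference (ref count 2, used 2/2) -> match (matches: 3)
  'mouse' -> ref count 2 already used up (2/2) -> clipped, no match (matches: 3)
  'sleeps' -> in reference (ref count 1, used 1/1) -> match (matches: 4)
  'sleeps' -> ref count 1 already used up (1/1) -> clipped, no match (matches: 4)
  'sleeps' -> ref count 1 already used up (1/1) -> clipped, no match (matches: 4)
Clipped matches: 4, Candidate length: 10
Precision = 4/10 = 2/5

2/5


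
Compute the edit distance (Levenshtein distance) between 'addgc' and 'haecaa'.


Building DP table for s1='addgc' (len 5) and s2='haecaa' (len 6):
       h  a  e  c  a  a
    0  1  2  3  4  5  6
  a 1  1  1  2  3  4  5
  d 2  2  2  2  3  4  5
  d 3  3  3  3  3  4  5
  g 4  4  4  4  4  4  5
  c 5  5  5  5  4  5  5
Edit distance = dp[5][6] = 5

5


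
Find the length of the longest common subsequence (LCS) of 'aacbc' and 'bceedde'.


DP table for LCS of 'aacbc' and 'bceedde':
       b  c  e  e  d  d  e
    0  0  0  0  0  0  0  0
  a 0  0  0  0  0  0  0  0
  a 0  0  0  0  0  0  0  0
  c 0  0  1  1  1  1  1  1
  b 0  1  1  1  1  1  1  1
  c 0  1  2  2  2  2  2  2
LCS: 'bc'
LCS length = 2

2


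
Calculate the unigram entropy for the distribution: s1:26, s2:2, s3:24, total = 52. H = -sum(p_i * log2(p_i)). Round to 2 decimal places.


Computing entropy H = -sum(p_i * log2(p_i)):
  s1: p = 26/52 = 0.5000, -p*log2(p) = 0.5000
  s2: p = 2/52 = 0.0385, -p*log2(p) = 0.1808
  s3: p = 24/52 = 0.4615, -p*log2(p) = 0.5148
H = sum of terms = 1.1956
Rounded to 2 decimals: 1.20

1.20


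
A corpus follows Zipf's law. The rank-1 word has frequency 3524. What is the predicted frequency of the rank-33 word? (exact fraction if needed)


Zipf's law: freq(rank) = f1 / rank
f1 = 3524, rank = 33
freq = 3524 / 33
GCD(3524, 33) = 1
Simplified: 3524/33

3524/33


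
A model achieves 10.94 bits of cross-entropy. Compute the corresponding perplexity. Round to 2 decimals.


Perplexity formula: PP = 2^H
H = 10.94
PP = 2^10.94
Decompose: 2^10.94 = 2^10 * 2^0.94
2^10 = 1024, 2^0.94 ~ 1.9185282
PP ~ 1024 * 1.9185282 = 1964.5728768
Rounded to 2 decimals: 1964.57

1964.57


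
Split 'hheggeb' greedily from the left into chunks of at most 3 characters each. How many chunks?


'hheggeb' has 7 characters.
Chunking with max size 3:
  Chunk 1: 'hhe' (positions 0-2)
  Chunk 2: 'gge' (positions 3-5)
  Chunk 3: 'b' (positions 6-6)
Total chunks: ceil(7 / 3) = 3

3


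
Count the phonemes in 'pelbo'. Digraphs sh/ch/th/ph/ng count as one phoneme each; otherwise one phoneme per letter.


Parsing 'pelbo' greedily, digraphs first:
  'p' -> consonant phoneme (phonemes so far: 1)
  'e' -> vowel phoneme (phonemes so far: 2)
  'l' -> consonant phoneme (phonemes so far: 3)
  'b' -> consonant phoneme (phonemes so far: 4)
  'o' -> vowel phoneme (phonemes so far: 5)
Total phonemes: 5

5


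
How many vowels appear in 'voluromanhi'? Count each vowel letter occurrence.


Scanning each character of 'voluromanhi':
  Position 1: 'v' -> consonant (running count: 0)
  Position 2: 'o' -> vowel (running count: 1)
  Position 3: 'l' -> consonant (running count: 1)
  Position 4: 'u' -> vowel (running count: 2)
  Position 5: 'r' -> consonant (running count: 2)
  Position 6: 'o' -> vowel (running count: 3)
  Position 7: 'm' -> consonant (running count: 3)
  Position 8: 'a' -> vowel (running count: 4)
  Position 9: 'n' -> consonant (running count: 4)
  Position 10: 'h' -> consonant (running count: 4)
  Position 11: 'i' -> vowel (running count: 5)
Total vowels: 5

5


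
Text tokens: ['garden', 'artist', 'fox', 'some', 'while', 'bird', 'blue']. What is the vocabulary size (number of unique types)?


Listing all tokens and tracking unique types:
  Token 1: 'garden' -> NEW (unique so far: 1)
  Token 2: 'artist' -> NEW (unique so far: 2)
  Token 3: 'fox' -> NEW (unique so far: 3)
  Token 4: 'some' -> NEW (unique so far: 4)
  Token 5: 'while' -> NEW (unique so far: 5)
  Token 6: 'bird' -> NEW (unique so far: 6)
  Token 7: 'blue' -> NEW (unique so far: 7)
Unique types: ('artist', 'bird', 'blue', 'fox', 'garden', 'some', 'while')
Vocabulary size: 7

7


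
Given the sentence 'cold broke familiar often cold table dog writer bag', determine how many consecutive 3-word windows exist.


Word trigrams from [9] words:
  Trigram 1: (cold broke familiar)
  Trigram 2: (broke familiar often)
  Trigram 3: (familiar often cold)
  Trigram 4: (often cold table)
  Trigram 5: (cold table dog)
  Trigram 6: (table dog writer)
  Trigram 7: (dog writer bag)
Total word trigrams: 9 - 2 = 7

7


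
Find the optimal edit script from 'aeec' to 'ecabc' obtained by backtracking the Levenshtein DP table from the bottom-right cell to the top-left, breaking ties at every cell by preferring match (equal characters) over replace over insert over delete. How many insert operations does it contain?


Edit distance = 4. Backtracking from cell (4, 5) with preference match > replace > insert > delete,
then listing the resulting alignment 'aeec' -> 'ecabc' left to right:
  Step 1: insert 'e' [insertion #1]
  Step 2: replace a->c
  Step 3: replace e->a
  Step 4: replace e->b
  Step 5: keep 'c'
Total insertions: 1

1


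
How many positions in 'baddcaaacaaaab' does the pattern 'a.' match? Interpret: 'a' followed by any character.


Pattern: a. means 'a' followed by any character.
Scanning 'baddcaaacaaaab' position-by-position:
  Pos 0: window 'ba' -> no
  Pos 1: window 'ad' -> MATCH
  Pos 2: window 'dd' -> no
  Pos 3: window 'dc' -> no
  Pos 4: window 'ca' -> no
  Pos 5: window 'aa' -> MATCH
  Pos 6: window 'aa' -> MATCH
  Pos 7: window 'ac' -> MATCH
  Pos 8: window 'ca' -> no
  Pos 9: window 'aa' -> MATCH
  Pos 10: window 'aa' -> MATCH
  Pos 11: window 'aa' -> MATCH
  Pos 12: window 'ab' -> MATCH
  Pos 13: window 'b' -> no
Total matches: 8

8


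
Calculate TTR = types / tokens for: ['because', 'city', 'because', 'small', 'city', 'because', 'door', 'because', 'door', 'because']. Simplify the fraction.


Tokens: 10
Unique types: ('because', 'city', 'door', 'small') = 4
TTR = 4/10
Simplify: divide both by 2 -> 2/5
TTR = 2/5

2/5


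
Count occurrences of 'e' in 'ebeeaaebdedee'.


Scanning 'ebeeaaebdedee' for 'e':
  Position 0: 'e' -> MATCH (count: 1)
  Position 2: 'e' -> MATCH (count: 2)
  Position 3: 'e' -> MATCH (count: 3)
  Position 6: 'e' -> MATCH (count: 4)
  Position 9: 'e' -> MATCH (count: 5)
  Position 11: 'e' -> MATCH (count: 6)
  Position 12: 'e' -> MATCH (count: 7)
Total occurrences of 'e': 7

7


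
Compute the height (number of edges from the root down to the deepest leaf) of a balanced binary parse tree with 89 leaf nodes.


In a balanced binary tree with n leaves the deepest leaf is ceil(log2(n)) edges below the root.
log2(89) = 6.4757
ceil(6.4757) = 7
height (edges) = 7

7


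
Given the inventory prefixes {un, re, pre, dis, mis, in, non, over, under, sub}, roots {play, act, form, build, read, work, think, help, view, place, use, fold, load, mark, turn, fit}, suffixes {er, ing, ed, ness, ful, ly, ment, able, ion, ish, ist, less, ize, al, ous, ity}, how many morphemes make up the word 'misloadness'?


Segmenting 'misloadness' against the inventory:
  'mis' -> prefix (morpheme 1)
  'load' -> root (morpheme 2)
  'ness' -> suffix (morpheme 3)
Total morphemes: 3

3


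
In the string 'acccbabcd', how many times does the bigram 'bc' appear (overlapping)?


Scanning 'acccbabcd' for bigram 'bc':
  Position 0: 'ac' -> no
  Position 1: 'cc' -> no
  Position 2: 'cc' -> no
  Position 3: 'cb' -> no
  Position 4: 'ba' -> no
  Position 5: 'ab' -> no
  Position 6: 'bc' -> MATCH
  Position 7: 'cd' -> no
Total matches: 1

1


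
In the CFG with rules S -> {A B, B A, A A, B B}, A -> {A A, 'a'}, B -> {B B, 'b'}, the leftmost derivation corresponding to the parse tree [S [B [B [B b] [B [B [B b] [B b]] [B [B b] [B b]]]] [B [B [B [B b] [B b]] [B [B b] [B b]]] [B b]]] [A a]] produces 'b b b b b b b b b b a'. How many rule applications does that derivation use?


Every bracketed nonterminal node [X ...] in the tree is produced by exactly one rule application.
Reading the tree off as a leftmost derivation:
  Step 1: S  =>  B A   (applied S -> B A)
  Step 2: B A  =>  B B A   (applied B -> B B)
  Step 3: B B A  =>  B B B A   (applied B -> B B)
  Step 4: B B B A  =>  b B B A   (applied B -> b)
  Step 5: b B B A  =>  b B B B A   (applied B -> B B)
  Step 6: b B B B A  =>  b B B B B A   (applied B -> B B)
  Step 7: b B B B B A  =>  b b B B B A   (applied B -> b)
  Step 8: b b B B B A  =>  b b b B B A   (applied B -> b)
  Step 9: b b b B B A  =>  b b b B B B A   (applied B -> B B)
  Step 10: b b b B B B A  =>  b b b b B B A   (applied B -> b)
  Step 11: b b b b B B A  =>  b b b b b B A   (applied B -> b)
  Step 12: b b b b b B A  =>  b b b b b B B A   (applied B -> B B)
  Step 13: b b b b b B B A  =>  b b b b b B B B A   (applied B -> B B)
  Step 14: b b b b b B B B A  =>  b b b b b B B B B A   (applied B -> B B)
  Step 15: b b b b b B B B B A  =>  b b b b b b B B B A   (applied B -> b)
  Step 16: b b b b b b B B B A  =>  b b b b b b b B B A   (applied B -> b)
  Step 17: b b b b b b b B B A  =>  b b b b b b b B B B A   (applied B -> B B)
  Step 18: b b b b b b b B B B A  =>  b b b b b b b b B B A   (applied B -> b)
  Step 19: b b b b b b b b B B A  =>  b b b b b b b b b B A   (applied B -> b)
  Step 20: b b b b b b b b b B A  =>  b b b b b b b b b b A   (applied B -> b)
  Step 21: b b b b b b b b b b A  =>  b b b b b b b b b b a   (applied A -> a)
Final yield: b b b b b b b b b b a
Total rewrite steps: 21

21


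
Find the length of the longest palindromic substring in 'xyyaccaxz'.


Scanning 'xyyaccaxz' for palindromic substrings.
Substring at positions 3-6: 'acca'.
Check: reverse('acca') = 'acca' -> palindrome confirmed.
Neighbouring characters ('y' / 'x') break symmetry, so it cannot extend further.
No longer palindromic substring exists; longest length = 4

4


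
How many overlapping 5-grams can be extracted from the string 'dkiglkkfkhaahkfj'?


String 'dkiglkkfkhaahkfj' has length L = 16.
Number of overlapping n-grams = L - n + 1
Substituting: 16 - 5 + 1 = 12

12


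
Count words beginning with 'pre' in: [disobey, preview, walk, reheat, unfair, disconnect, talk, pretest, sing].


Checking each word for prefix 'pre':
  'disobey' -> no (count: 0)
  'preview' -> YES, starts with 'pre' (count: 1)
  'walk' -> no (count: 1)
  'reheat' -> no (count: 1)
  'unfair' -> no (count: 1)
  'disconnect' -> no (count: 1)
  'talk' -> no (count: 1)
  'pretest' -> YES, starts with 'pre' (count: 2)
  'sing' -> no (count: 2)
Total with prefix 'pre': 2

2


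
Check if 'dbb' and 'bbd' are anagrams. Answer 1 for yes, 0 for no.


Sort characters of 'dbb': 'bbd'
Sort characters of 'bbd': 'bbd'
Sorted forms match -> they ARE anagrams
Result: 1

1


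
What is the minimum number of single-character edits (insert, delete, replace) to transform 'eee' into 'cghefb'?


Building DP table for s1='eee' (len 3) and s2='cghefb' (len 6):
       c  g  h  e  f  b
    0  1  2  3  4  5  6
  e 1  1  2  3  3  4  5
  e 2  2  2  3  3  4  5
  e 3  3  3  3  3  4  5
Edit distance = dp[3][6] = 5

5


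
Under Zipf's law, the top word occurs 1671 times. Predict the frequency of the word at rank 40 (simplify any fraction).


Zipf's law: freq(rank) = f1 / rank
f1 = 1671, rank = 40
freq = 1671 / 40
GCD(1671, 40) = 1
Simplified: 1671/40

1671/40


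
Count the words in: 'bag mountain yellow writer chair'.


Counting words by splitting on spaces:
  Word 1: 'bag'
  Word 2: 'mountain'
  Word 3: 'yellow'
  Word 4: 'writer'
  Word 5: 'chair'
Total words: 5

5


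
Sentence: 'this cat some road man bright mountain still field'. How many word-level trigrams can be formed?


Word trigrams from [9] words:
  Trigram 1: (this cat some)
  Trigram 2: (cat some road)
  Trigram 3: (some road man)
  Trigram 4: (road man bright)
  Trigram 5: (man bright mountain)
  Trigram 6: (bright mountain still)
  Trigram 7: (mountain still field)
Total word trigrams: 9 - 2 = 7

7


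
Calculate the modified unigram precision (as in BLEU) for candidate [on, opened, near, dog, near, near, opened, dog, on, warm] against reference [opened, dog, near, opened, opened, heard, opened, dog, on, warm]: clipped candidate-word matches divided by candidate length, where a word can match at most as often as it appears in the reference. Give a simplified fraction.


Reference word counts: {'dog': 2, 'heard': 1, 'near': 1, 'on': 1, 'opened': 4, 'warm': 1}
Checking each candidate word (with clipping):
  'on' -> in reference (ref count 1, used 1/1) -> match (matches: 1)
  'opened' -> in reference (ref count 4, used 1/4) -> match (matches: 2)
  'near' -> in reference (ref count 1, used 1/1) -> match (matches: 3)
  'dog' -> in reference (ref count 2, used 1/2) -> match (matches: 4)
  'near' -> ref count 1 already used up (1/1) -> clipped, no match (matches: 4)
  'near' -> ref count 1 already used up (1/1) -> clipped, no match (matches: 4)
  'opened' -> in reference (ref count 4, used 2/4) -> match (matches: 5)
  'dog' -> in reference (ref count 2, used 2/2) -> match (matches: 6)
  'on' -> ref count 1 already used up (1/1) -> clipped, no match (matches: 6)
  'warm' -> in reference (ref count 1, used 1/1) -> match (matches: 7)
Clipped matches: 7, Candidate length: 10
Precision = 7/10

7/10


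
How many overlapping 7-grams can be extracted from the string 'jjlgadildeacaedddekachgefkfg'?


String 'jjlgadildeacaedddekachgefkfg' has length L = 28.
Number of overlapping n-grams = L - n + 1
Substituting: 28 - 7 + 1 = 22

22


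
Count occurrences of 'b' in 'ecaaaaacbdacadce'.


Scanning 'ecaaaaacbdacadce' for 'b':
  Position 8: 'b' -> MATCH (count: 1)
Total occurrences of 'b': 1

1


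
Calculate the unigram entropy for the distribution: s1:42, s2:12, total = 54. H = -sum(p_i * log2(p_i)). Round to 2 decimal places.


Computing entropy H = -sum(p_i * log2(p_i)):
  s1: p = 42/54 = 0.7778, -p*log2(p) = 0.2820
  s2: p = 12/54 = 0.2222, -p*log2(p) = 0.4822
H = sum of terms = 0.7642
Rounded to 2 decimals: 0.76

0.76


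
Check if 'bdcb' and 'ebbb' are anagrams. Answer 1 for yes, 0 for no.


Sort characters of 'bdcb': 'bbcd'
Sort characters of 'ebbb': 'bbbe'
Sorted forms differ -> they are NOT anagrams
Result: 0

0


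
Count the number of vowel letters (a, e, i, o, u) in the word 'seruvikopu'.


Scanning each character of 'seruvikopu':
  Position 1: 's' -> consonant (running count: 0)
  Position 2: 'e' -> vowel (running count: 1)
  Position 3: 'r' -> consonant (running count: 1)
  Position 4: 'u' -> vowel (running count: 2)
  Position 5: 'v' -> consonant (running count: 2)
  Position 6: 'i' -> vowel (running count: 3)
  Position 7: 'k' -> consonant (running count: 3)
  Position 8: 'o' -> vowel (running count: 4)
  Position 9: 'p' -> consonant (running count: 4)
  Position 10: 'u' -> vowel (running count: 5)
Total vowels: 5

5


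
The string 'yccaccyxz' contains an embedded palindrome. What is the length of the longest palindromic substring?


Scanning 'yccaccyxz' for palindromic substrings.
Substring at positions 0-6: 'yccaccy'.
Check: reverse('yccaccy') = 'yccaccy' -> palindrome confirmed.
Neighbouring characters ('-' / 'x') break symmetry, so it cannot extend further.
No longer palindromic substring exists; longest length = 7

7


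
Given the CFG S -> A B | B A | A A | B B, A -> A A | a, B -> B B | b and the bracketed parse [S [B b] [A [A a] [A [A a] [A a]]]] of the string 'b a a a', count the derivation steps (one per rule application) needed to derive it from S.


Every bracketed nonterminal node [X ...] in the tree is produced by exactly one rule application.
Reading the tree off as a leftmost derivation:
  Step 1: S  =>  B A   (applied S -> B A)
  Step 2: B A  =>  b A   (applied B -> b)
  Step 3: b A  =>  b A A   (applied A -> A A)
  Step 4: b A A  =>  b a A   (applied A -> a)
  Step 5: b a A  =>  b a A A   (applied A -> A A)
  Step 6: b a A A  =>  b a a A   (applied A -> a)
  Step 7: b a a A  =>  b a a a   (applied A -> a)
Final yield: b a a a
Total rewrite steps: 7

7


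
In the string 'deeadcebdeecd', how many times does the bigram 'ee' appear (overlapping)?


Scanning 'deeadcebdeecd' for bigram 'ee':
  Position 0: 'de' -> no
  Position 1: 'ee' -> MATCH
  Position 2: 'ea' -> no
  Position 3: 'ad' -> no
  Position 4: 'dc' -> no
  Position 5: 'ce' -> no
  Position 6: 'eb' -> no
  Position 7: 'bd' -> no
  Position 8: 'de' -> no
  Position 9: 'ee' -> MATCH
  Position 10: 'ec' -> no
  Position 11: 'cd' -> no
Total matches: 2

2


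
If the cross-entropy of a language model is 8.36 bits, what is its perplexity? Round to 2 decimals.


Perplexity formula: PP = 2^H
H = 8.36
PP = 2^8.36
Decompose: 2^8.36 = 2^8 * 2^0.36
2^8 = 256, 2^0.36 ~ 1.2834259
PP ~ 256 * 1.2834259 = 328.5570304
Rounded to 2 decimals: 328.56

328.56


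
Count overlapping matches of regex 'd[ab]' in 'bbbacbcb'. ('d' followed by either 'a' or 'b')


Pattern: d[ab] means 'd' followed by either 'a' or 'b'.
Scanning 'bbbacbcb' position-by-position:
  Pos 0: window 'bb' -> no
  Pos 1: window 'bb' -> no
  Pos 2: window 'ba' -> no
  Pos 3: window 'ac' -> no
  Pos 4: window 'cb' -> no
  Pos 5: window 'bc' -> no
  Pos 6: window 'cb' -> no
  Pos 7: window 'b' -> no
Total matches: 0

0


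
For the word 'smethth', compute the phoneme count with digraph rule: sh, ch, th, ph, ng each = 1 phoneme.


Parsing 'smethth' greedily, digraphs first:
  's' -> consonant phoneme (phonemes so far: 1)
  'm' -> consonant phoneme (phonemes so far: 2)
  'e' -> vowel phoneme (phonemes so far: 3)
  'th' -> digraph (1 consonant phoneme) (phonemes so far: 4)
  'th' -> digraph (1 consonant phoneme) (phonemes so far: 5)
Total phonemes: 5

5


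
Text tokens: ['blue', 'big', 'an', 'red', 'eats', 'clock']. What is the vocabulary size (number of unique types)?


Listing all tokens and tracking unique types:
  Token 1: 'blue' -> NEW (unique so far: 1)
  Token 2: 'big' -> NEW (unique so far: 2)
  Token 3: 'an' -> NEW (unique so far: 3)
  Token 4: 'red' -> NEW (unique so far: 4)
  Token 5: 'eats' -> NEW (unique so far: 5)
  Token 6: 'clock' -> NEW (unique so far: 6)
Unique types: ('an', 'big', 'blue', 'clock', 'eats', 'red')
Vocabulary size: 6

6


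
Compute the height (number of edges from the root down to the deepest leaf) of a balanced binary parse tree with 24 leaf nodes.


In a balanced binary tree with n leaves the deepest leaf is ceil(log2(n)) edges below the root.
log2(24) = 4.5850
ceil(4.5850) = 5
height (edges) = 5

5


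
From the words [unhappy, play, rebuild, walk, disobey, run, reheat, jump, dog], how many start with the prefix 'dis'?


Checking each word for prefix 'dis':
  'unhappy' -> no (count: 0)
  'play' -> no (count: 0)
  'rebuild' -> no (count: 0)
  'walk' -> no (count: 0)
  'disobey' -> YES, starts with 'dis' (count: 1)
  'run' -> no (count: 1)
  'reheat' -> no (count: 1)
  'jump' -> no (count: 1)
  'dog' -> no (count: 1)
Total with prefix 'dis': 1

1


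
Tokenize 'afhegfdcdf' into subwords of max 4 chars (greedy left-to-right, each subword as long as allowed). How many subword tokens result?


'afhegfdcdf' has 10 characters.
Chunking with max size 4:
  Chunk 1: 'afhe' (positions 0-3)
  Chunk 2: 'gfdc' (positions 4-7)
  Chunk 3: 'df' (positions 8-9)
Total chunks: ceil(10 / 4) = 3

3


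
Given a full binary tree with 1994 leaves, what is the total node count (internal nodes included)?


Leaf nodes (terminals): 1994
Internal nodes = n - 1 = 1994 - 1 = 1993
Total = leaves + internal = 1994 + 1993 = 3987

3987


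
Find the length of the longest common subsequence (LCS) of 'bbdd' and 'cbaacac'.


DP table for LCS of 'bbdd' and 'cbaacac':
       c  b  a  a  c  a  c
    0  0  0  0  0  0  0  0
  b 0  0  1  1  1  1  1  1
  b 0  0  1  1  1  1  1  1
  d 0  0  1  1  1  1  1  1
  d 0  0  1  1  1  1  1  1
LCS: 'b'
LCS length = 1

1


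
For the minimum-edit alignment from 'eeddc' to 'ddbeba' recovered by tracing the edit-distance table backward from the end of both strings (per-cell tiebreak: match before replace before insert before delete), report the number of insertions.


Edit distance = 6. Backtracking from cell (5, 6) with preference match > replace > insert > delete,
then listing the resulting alignment 'eeddc' -> 'ddbeba' left to right:
  Step 1: insert 'd' [insertion #1]
  Step 2: replace e->d
  Step 3: replace e->b
  Step 4: replace d->e
  Step 5: replace d->b
  Step 6: replace c->a
Total insertions: 1

1


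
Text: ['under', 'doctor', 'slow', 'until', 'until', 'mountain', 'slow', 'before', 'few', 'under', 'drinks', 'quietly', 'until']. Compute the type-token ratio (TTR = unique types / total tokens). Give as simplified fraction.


Tokens: 13
Unique types: ('before', 'doctor', 'drinks', 'few', 'mountain', 'quietly', 'slow', 'under', 'until') = 9
TTR = 9/13
Already in lowest terms.

9/13


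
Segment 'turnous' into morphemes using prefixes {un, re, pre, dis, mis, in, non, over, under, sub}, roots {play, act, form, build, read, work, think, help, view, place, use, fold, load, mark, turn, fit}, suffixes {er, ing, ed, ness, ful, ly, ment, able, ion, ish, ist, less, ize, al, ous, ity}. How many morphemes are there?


Segmenting 'turnous' against the inventory:
  'turn' -> root (morpheme 1)
  'ous' -> suffix (morpheme 2)
Total morphemes: 2

2


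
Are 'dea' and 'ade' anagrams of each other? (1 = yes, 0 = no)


Sort characters of 'dea': 'ade'
Sort characters of 'ade': 'ade'
Sorted forms match -> they ARE anagrams
Result: 1

1


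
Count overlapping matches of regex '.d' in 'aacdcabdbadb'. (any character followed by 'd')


Pattern: .d means any character followed by 'd'.
Scanning 'aacdcabdbadb' position-by-position:
  Pos 0: window 'aa' -> no
  Pos 1: window 'ac' -> no
  Pos 2: window 'cd' -> MATCH
  Pos 3: window 'dc' -> no
  Pos 4: window 'ca' -> no
  Pos 5: window 'ab' -> no
  Pos 6: window 'bd' -> MATCH
  Pos 7: window 'db' -> no
  Pos 8: window 'ba' -> no
  Pos 9: window 'ad' -> MATCH
  Pos 10: window 'db' -> no
  Pos 11: window 'b' -> no
Total matches: 3

3


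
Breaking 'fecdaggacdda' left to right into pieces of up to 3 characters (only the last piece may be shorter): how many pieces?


'fecdaggacdda' has 12 characters.
Chunking with max size 3:
  Chunk 1: 'fec' (positions 0-2)
  Chunk 2: 'dag' (positions 3-5)
  Chunk 3: 'gac' (positions 6-8)
  Chunk 4: 'dda' (positions 9-11)
Total chunks: ceil(12 / 3) = 4

4


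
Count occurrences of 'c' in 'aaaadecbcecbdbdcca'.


Scanning 'aaaadecbcecbdbdcca' for 'c':
  Position 6: 'c' -> MATCH (count: 1)
  Position 8: 'c' -> MATCH (count: 2)
  Position 10: 'c' -> MATCH (count: 3)
  Position 15: 'c' -> MATCH (count: 4)
  Position 16: 'c' -> MATCH (count: 5)
Total occurrences of 'c': 5

5


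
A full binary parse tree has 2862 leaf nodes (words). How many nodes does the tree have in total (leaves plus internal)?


Leaf nodes (terminals): 2862
Internal nodes = n - 1 = 2862 - 1 = 2861
Total = leaves + internal = 2862 + 2861 = 5723

5723


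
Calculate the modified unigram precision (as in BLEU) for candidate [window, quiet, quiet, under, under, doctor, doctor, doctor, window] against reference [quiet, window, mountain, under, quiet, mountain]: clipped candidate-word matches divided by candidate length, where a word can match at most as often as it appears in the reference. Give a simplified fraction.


Reference word counts: {'mountain': 2, 'quiet': 2, 'under': 1, 'window': 1}
Checking each candidate word (with clipping):
  'window' -> in reference (ref count 1, used 1/1) -> match (matches: 1)
  'quiet' -> in reference (ref count 2, used 1/2) -> match (matches: 2)
  'quiet' -> in reference (ref count 2, used 2/2) -> match (matches: 3)
  'under' -> in reference (ref count 1, used 1/1) -> match (matches: 4)
  'under' -> ref count 1 already used up (1/1) -> clipped, no match (matches: 4)
  'doctor' -> not in reference -> no match (matches: 4)
  'doctor' -> not in reference -> no match (matches: 4)
  'doctor' -> not in reference -> no match (matches: 4)
  'window' -> ref count 1 already used up (1/1) -> clipped, no match (matches: 4)
Clipped matches: 4, Candidate length: 9
Precision = 4/9

4/9


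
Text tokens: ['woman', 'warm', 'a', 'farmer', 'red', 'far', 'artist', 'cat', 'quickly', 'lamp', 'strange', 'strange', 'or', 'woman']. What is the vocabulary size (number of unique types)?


Listing all tokens and tracking unique types:
  Token 1: 'woman' -> NEW (unique so far: 1)
  Token 2: 'warm' -> NEW (unique so far: 2)
  Token 3: 'a' -> NEW (unique so far: 3)
  Token 4: 'farmer' -> NEW (unique so far: 4)
  Token 5: 'red' -> NEW (unique so far: 5)
  Token 6: 'far' -> NEW (unique so far: 6)
  Token 7: 'artist' -> NEW (unique so far: 7)
  Token 8: 'cat' -> NEW (unique so far: 8)
  Token 9: 'quickly' -> NEW (unique so far: 9)
  Token 10: 'lamp' -> NEW (unique so far: 10)
  Token 11: 'strange' -> NEW (unique so far: 11)
  Token 12: 'strange' -> duplicate (unique so far: 11)
  Token 13: 'or' -> NEW (unique so far: 12)
  Token 14: 'woman' -> duplicate (unique so far: 12)
Unique types: ('a', 'artist', 'cat', 'far', 'farmer', 'lamp', 'or', 'quickly', 'red', 'strange', 'warm', 'woman')
Vocabulary size: 12

12
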